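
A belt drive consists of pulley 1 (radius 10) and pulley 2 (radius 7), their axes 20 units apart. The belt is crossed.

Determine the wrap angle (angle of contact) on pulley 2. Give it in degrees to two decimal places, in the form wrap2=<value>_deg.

wrap2=296.42_deg

crossed belt: β = asin((r1+r2)/C) = asin(17/20) = 58.2117°
wrap1 = wrap2 = π + 2β = 296.4233°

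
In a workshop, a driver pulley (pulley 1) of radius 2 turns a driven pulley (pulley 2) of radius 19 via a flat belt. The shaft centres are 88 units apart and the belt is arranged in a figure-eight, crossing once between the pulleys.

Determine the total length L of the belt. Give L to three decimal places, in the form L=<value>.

L=247.009

crossed belt: β = asin((r1+r2)/C) = asin(21/88) = 13.8061°
wrap1 = wrap2 = π + 2β = 207.6121°
tangent length = C·cosβ = 85.4576
L = (r1+r2)·wrap + 2·C·cosβ = 21·3.6235 + 2·85.4576 = 247.0090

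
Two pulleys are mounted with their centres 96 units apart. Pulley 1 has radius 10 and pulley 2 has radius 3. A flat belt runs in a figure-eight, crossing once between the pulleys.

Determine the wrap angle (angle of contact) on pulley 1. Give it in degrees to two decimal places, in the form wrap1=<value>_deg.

wrap1=195.57_deg

crossed belt: β = asin((r1+r2)/C) = asin(13/96) = 7.7827°
wrap1 = wrap2 = π + 2β = 195.5654°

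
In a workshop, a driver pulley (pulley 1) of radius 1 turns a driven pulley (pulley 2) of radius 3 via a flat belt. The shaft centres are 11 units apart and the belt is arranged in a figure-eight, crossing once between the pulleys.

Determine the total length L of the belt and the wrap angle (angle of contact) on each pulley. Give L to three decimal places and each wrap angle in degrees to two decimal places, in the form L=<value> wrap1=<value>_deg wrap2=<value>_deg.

crossed belt: β = asin((r1+r2)/C) = asin(4/11) = 21.3237°
wrap1 = wrap2 = π + 2β = 222.6474°
tangent length = C·cosβ = 10.2470
L = (r1+r2)·wrap + 2·C·cosβ = 4·3.8859 + 2·10.2470 = 36.0376

L=36.038 wrap1=222.65_deg wrap2=222.65_deg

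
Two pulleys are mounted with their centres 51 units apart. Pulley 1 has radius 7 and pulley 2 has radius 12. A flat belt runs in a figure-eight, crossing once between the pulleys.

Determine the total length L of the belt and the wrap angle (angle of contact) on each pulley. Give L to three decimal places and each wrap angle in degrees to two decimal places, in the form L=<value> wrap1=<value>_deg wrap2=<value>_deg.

crossed belt: β = asin((r1+r2)/C) = asin(19/51) = 21.8729°
wrap1 = wrap2 = π + 2β = 223.7458°
tangent length = C·cosβ = 47.3286
L = (r1+r2)·wrap + 2·C·cosβ = 19·3.9051 + 2·47.3286 = 168.8542

L=168.854 wrap1=223.75_deg wrap2=223.75_deg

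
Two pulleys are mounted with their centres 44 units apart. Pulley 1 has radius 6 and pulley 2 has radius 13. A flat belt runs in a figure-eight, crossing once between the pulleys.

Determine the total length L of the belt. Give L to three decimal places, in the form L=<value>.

crossed belt: β = asin((r1+r2)/C) = asin(19/44) = 25.5830°
wrap1 = wrap2 = π + 2β = 231.1660°
tangent length = C·cosβ = 39.6863
L = (r1+r2)·wrap + 2·C·cosβ = 19·4.0346 + 2·39.6863 = 156.0301

L=156.030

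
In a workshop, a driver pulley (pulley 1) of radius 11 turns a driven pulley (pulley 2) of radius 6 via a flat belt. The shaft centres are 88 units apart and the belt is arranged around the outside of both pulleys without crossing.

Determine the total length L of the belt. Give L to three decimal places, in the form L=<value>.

open belt: β = asin((r2−r1)/C) = asin(-5/88) = -3.2572°
wrap1 = π − 2β = 186.5144°
wrap2 = π + 2β = 173.4856°
tangent length = C·cosβ = 87.8578
L = r1·wrap1 + r2·wrap2 + 2·C·cosβ = 11·3.2553 + 6·3.0279 + 2·87.8578 = 229.6912

L=229.691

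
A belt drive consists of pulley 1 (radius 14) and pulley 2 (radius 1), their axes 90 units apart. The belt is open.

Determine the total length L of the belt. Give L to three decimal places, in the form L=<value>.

open belt: β = asin((r2−r1)/C) = asin(-13/90) = -8.3051°
wrap1 = π − 2β = 196.6102°
wrap2 = π + 2β = 163.3898°
tangent length = C·cosβ = 89.0562
L = r1·wrap1 + r2·wrap2 + 2·C·cosβ = 14·3.4315 + 1·2.8517 + 2·89.0562 = 229.0050

L=229.005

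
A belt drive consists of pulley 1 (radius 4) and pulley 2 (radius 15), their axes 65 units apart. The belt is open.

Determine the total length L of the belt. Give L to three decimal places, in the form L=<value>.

open belt: β = asin((r2−r1)/C) = asin(11/65) = 9.7431°
wrap1 = π − 2β = 160.5138°
wrap2 = π + 2β = 199.4862°
tangent length = C·cosβ = 64.0625
L = r1·wrap1 + r2·wrap2 + 2·C·cosβ = 4·2.8015 + 15·3.4817 + 2·64.0625 = 191.5563

L=191.556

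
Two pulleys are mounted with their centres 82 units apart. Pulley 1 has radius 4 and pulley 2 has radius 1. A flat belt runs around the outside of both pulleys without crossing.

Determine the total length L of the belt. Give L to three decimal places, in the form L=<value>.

L=179.818

open belt: β = asin((r2−r1)/C) = asin(-3/82) = -2.0967°
wrap1 = π − 2β = 184.1933°
wrap2 = π + 2β = 175.8067°
tangent length = C·cosβ = 81.9451
L = r1·wrap1 + r2·wrap2 + 2·C·cosβ = 4·3.2148 + 1·3.0684 + 2·81.9451 = 179.8177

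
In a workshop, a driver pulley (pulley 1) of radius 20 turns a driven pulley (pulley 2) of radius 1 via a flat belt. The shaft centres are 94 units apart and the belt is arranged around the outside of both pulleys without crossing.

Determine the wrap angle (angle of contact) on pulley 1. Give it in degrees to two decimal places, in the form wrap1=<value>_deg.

wrap1=203.32_deg

open belt: β = asin((r2−r1)/C) = asin(-19/94) = -11.6614°
wrap1 = π − 2β = 203.3228°
wrap2 = π + 2β = 156.6772°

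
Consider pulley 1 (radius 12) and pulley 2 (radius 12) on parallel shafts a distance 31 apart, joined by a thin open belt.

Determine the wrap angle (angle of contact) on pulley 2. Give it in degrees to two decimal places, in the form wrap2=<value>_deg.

open belt: β = asin((r2−r1)/C) = asin(0/31) = 0.0000°
wrap1 = π − 2β = 180.0000°
wrap2 = π + 2β = 180.0000°

wrap2=180.00_deg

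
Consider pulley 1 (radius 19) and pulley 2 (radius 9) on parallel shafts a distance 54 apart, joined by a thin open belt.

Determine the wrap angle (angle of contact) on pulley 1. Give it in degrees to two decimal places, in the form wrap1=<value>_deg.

wrap1=201.34_deg

open belt: β = asin((r2−r1)/C) = asin(-10/54) = -10.6719°
wrap1 = π − 2β = 201.3439°
wrap2 = π + 2β = 158.6561°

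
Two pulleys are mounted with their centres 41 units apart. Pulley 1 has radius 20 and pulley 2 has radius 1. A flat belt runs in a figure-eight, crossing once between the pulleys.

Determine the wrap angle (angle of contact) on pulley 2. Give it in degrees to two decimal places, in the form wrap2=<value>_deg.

crossed belt: β = asin((r1+r2)/C) = asin(21/41) = 30.8102°
wrap1 = wrap2 = π + 2β = 241.6203°

wrap2=241.62_deg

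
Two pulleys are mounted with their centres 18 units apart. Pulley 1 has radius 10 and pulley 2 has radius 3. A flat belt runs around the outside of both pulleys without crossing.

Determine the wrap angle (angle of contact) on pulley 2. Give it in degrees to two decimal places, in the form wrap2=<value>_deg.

wrap2=134.23_deg

open belt: β = asin((r2−r1)/C) = asin(-7/18) = -22.8854°
wrap1 = π − 2β = 225.7708°
wrap2 = π + 2β = 134.2292°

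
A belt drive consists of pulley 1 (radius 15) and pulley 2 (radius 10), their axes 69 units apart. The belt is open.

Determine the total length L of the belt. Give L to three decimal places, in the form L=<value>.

open belt: β = asin((r2−r1)/C) = asin(-5/69) = -4.1555°
wrap1 = π − 2β = 188.3110°
wrap2 = π + 2β = 171.6890°
tangent length = C·cosβ = 68.8186
L = r1·wrap1 + r2·wrap2 + 2·C·cosβ = 15·3.2866 + 10·2.9965 + 2·68.8186 = 216.9023

L=216.902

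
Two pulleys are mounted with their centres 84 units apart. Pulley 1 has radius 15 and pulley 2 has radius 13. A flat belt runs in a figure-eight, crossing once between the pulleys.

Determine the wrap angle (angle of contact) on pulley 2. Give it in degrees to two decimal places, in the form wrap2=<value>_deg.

crossed belt: β = asin((r1+r2)/C) = asin(28/84) = 19.4712°
wrap1 = wrap2 = π + 2β = 218.9424°

wrap2=218.94_deg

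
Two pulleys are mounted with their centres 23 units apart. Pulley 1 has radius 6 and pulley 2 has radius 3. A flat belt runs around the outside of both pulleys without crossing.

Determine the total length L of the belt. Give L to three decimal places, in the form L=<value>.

open belt: β = asin((r2−r1)/C) = asin(-3/23) = -7.4947°
wrap1 = π − 2β = 194.9894°
wrap2 = π + 2β = 165.0106°
tangent length = C·cosβ = 22.8035
L = r1·wrap1 + r2·wrap2 + 2·C·cosβ = 6·3.4032 + 3·2.8800 + 2·22.8035 = 74.6662

L=74.666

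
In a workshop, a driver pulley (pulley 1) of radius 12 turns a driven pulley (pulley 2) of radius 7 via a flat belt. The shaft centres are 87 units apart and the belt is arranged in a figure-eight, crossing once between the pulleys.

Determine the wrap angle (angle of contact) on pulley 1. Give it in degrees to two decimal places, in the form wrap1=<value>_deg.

crossed belt: β = asin((r1+r2)/C) = asin(19/87) = 12.6145°
wrap1 = wrap2 = π + 2β = 205.2291°

wrap1=205.23_deg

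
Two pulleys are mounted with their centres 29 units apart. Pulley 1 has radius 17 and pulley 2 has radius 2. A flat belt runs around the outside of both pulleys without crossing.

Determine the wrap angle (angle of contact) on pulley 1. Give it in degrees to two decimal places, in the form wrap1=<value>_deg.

wrap1=242.29_deg

open belt: β = asin((r2−r1)/C) = asin(-15/29) = -31.1474°
wrap1 = π − 2β = 242.2948°
wrap2 = π + 2β = 117.7052°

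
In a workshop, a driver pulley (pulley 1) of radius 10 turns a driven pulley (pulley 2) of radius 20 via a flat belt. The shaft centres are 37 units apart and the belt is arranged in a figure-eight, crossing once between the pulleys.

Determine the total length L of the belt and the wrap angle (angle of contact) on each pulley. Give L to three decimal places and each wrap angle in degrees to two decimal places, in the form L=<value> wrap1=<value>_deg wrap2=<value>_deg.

L=194.293 wrap1=288.35_deg wrap2=288.35_deg

crossed belt: β = asin((r1+r2)/C) = asin(30/37) = 54.1752°
wrap1 = wrap2 = π + 2β = 288.3505°
tangent length = C·cosβ = 21.6564
L = (r1+r2)·wrap + 2·C·cosβ = 30·5.0327 + 2·21.6564 = 194.2928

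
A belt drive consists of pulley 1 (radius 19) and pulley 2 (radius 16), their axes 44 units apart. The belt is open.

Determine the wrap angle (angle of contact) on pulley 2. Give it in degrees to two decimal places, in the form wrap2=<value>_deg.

wrap2=172.18_deg

open belt: β = asin((r2−r1)/C) = asin(-3/44) = -3.9096°
wrap1 = π − 2β = 187.8191°
wrap2 = π + 2β = 172.1809°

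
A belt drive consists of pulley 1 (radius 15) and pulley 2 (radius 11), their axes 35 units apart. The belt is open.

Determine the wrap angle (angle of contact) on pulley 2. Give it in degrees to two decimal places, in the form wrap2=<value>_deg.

wrap2=166.88_deg

open belt: β = asin((r2−r1)/C) = asin(-4/35) = -6.5624°
wrap1 = π − 2β = 193.1249°
wrap2 = π + 2β = 166.8751°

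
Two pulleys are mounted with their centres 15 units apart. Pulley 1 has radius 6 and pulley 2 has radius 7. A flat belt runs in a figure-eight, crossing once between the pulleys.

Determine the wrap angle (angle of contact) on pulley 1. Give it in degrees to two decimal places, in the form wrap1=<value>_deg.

wrap1=300.15_deg

crossed belt: β = asin((r1+r2)/C) = asin(13/15) = 60.0736°
wrap1 = wrap2 = π + 2β = 300.1471°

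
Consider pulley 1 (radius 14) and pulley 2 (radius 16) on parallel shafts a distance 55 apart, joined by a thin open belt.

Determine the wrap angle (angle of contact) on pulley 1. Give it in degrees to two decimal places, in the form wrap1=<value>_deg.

open belt: β = asin((r2−r1)/C) = asin(2/55) = 2.0839°
wrap1 = π − 2β = 175.8321°
wrap2 = π + 2β = 184.1679°

wrap1=175.83_deg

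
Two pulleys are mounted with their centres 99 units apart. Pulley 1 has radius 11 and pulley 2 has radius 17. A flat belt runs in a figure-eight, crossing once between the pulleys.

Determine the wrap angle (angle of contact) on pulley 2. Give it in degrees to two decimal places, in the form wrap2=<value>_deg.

crossed belt: β = asin((r1+r2)/C) = asin(28/99) = 16.4291°
wrap1 = wrap2 = π + 2β = 212.8582°

wrap2=212.86_deg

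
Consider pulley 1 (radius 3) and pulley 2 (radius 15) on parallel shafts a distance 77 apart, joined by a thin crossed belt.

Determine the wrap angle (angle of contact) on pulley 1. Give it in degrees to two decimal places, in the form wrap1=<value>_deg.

wrap1=207.04_deg

crossed belt: β = asin((r1+r2)/C) = asin(18/77) = 13.5189°
wrap1 = wrap2 = π + 2β = 207.0378°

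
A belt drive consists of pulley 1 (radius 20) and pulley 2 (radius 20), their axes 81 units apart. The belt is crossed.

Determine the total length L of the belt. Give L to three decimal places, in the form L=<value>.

crossed belt: β = asin((r1+r2)/C) = asin(40/81) = 29.5924°
wrap1 = wrap2 = π + 2β = 239.1849°
tangent length = C·cosβ = 70.4344
L = (r1+r2)·wrap + 2·C·cosβ = 40·4.1746 + 2·70.4344 = 307.8513

L=307.851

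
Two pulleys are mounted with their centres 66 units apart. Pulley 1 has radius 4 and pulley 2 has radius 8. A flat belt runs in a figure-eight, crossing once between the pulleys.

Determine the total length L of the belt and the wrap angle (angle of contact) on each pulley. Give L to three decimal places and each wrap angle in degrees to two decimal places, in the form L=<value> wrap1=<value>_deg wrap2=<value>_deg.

L=171.887 wrap1=200.95_deg wrap2=200.95_deg

crossed belt: β = asin((r1+r2)/C) = asin(12/66) = 10.4757°
wrap1 = wrap2 = π + 2β = 200.9514°
tangent length = C·cosβ = 64.8999
L = (r1+r2)·wrap + 2·C·cosβ = 12·3.5073 + 2·64.8999 = 171.8870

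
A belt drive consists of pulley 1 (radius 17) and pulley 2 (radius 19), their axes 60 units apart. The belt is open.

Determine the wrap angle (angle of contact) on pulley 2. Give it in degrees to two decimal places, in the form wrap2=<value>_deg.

open belt: β = asin((r2−r1)/C) = asin(2/60) = 1.9102°
wrap1 = π − 2β = 176.1796°
wrap2 = π + 2β = 183.8204°

wrap2=183.82_deg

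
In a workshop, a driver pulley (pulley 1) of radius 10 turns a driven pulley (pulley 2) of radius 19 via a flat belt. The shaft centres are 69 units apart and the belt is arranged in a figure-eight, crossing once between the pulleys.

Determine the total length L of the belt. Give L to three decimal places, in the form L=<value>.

crossed belt: β = asin((r1+r2)/C) = asin(29/69) = 24.8529°
wrap1 = wrap2 = π + 2β = 229.7058°
tangent length = C·cosβ = 62.6099
L = (r1+r2)·wrap + 2·C·cosβ = 29·4.0091 + 2·62.6099 = 241.4843

L=241.484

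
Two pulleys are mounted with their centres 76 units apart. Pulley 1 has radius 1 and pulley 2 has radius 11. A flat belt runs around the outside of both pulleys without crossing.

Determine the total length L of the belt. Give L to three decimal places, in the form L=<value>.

open belt: β = asin((r2−r1)/C) = asin(10/76) = 7.5608°
wrap1 = π − 2β = 164.8783°
wrap2 = π + 2β = 195.1217°
tangent length = C·cosβ = 75.3392
L = r1·wrap1 + r2·wrap2 + 2·C·cosβ = 1·2.8777 + 11·3.4055 + 2·75.3392 = 191.0168

L=191.017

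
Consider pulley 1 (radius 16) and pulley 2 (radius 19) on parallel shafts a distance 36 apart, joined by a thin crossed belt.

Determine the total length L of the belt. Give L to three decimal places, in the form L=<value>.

crossed belt: β = asin((r1+r2)/C) = asin(35/36) = 76.4638°
wrap1 = wrap2 = π + 2β = 332.9276°
tangent length = C·cosβ = 8.4261
L = (r1+r2)·wrap + 2·C·cosβ = 35·5.8107 + 2·8.4261 = 220.2262

L=220.226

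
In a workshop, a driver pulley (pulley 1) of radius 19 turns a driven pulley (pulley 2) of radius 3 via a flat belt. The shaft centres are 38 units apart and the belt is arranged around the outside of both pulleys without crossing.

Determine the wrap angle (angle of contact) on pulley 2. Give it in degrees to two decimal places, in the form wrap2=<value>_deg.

wrap2=130.20_deg

open belt: β = asin((r2−r1)/C) = asin(-16/38) = -24.9011°
wrap1 = π − 2β = 229.8021°
wrap2 = π + 2β = 130.1979°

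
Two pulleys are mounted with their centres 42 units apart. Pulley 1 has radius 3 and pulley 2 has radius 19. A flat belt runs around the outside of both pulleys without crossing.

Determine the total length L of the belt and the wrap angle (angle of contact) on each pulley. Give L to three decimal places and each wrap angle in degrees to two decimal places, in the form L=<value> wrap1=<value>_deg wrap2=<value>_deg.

L=159.287 wrap1=135.21_deg wrap2=224.79_deg

open belt: β = asin((r2−r1)/C) = asin(16/42) = 22.3927°
wrap1 = π − 2β = 135.2146°
wrap2 = π + 2β = 224.7854°
tangent length = C·cosβ = 38.8330
L = r1·wrap1 + r2·wrap2 + 2·C·cosβ = 3·2.3599 + 19·3.9232 + 2·38.8330 = 159.2874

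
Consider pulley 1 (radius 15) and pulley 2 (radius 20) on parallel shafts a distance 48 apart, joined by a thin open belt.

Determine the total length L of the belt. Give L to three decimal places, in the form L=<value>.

L=206.477

open belt: β = asin((r2−r1)/C) = asin(5/48) = 5.9792°
wrap1 = π − 2β = 168.0417°
wrap2 = π + 2β = 191.9583°
tangent length = C·cosβ = 47.7389
L = r1·wrap1 + r2·wrap2 + 2·C·cosβ = 15·2.9329 + 20·3.3503 + 2·47.7389 = 206.4770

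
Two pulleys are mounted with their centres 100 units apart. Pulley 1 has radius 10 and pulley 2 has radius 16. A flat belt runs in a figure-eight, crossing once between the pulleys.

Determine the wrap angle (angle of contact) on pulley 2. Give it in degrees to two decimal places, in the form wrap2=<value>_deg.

wrap2=210.14_deg

crossed belt: β = asin((r1+r2)/C) = asin(26/100) = 15.0701°
wrap1 = wrap2 = π + 2β = 210.1401°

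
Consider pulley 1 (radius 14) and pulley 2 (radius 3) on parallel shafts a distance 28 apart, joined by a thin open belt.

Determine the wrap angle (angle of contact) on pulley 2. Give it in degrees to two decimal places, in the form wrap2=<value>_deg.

wrap2=133.74_deg

open belt: β = asin((r2−r1)/C) = asin(-11/28) = -23.1324°
wrap1 = π − 2β = 226.2648°
wrap2 = π + 2β = 133.7352°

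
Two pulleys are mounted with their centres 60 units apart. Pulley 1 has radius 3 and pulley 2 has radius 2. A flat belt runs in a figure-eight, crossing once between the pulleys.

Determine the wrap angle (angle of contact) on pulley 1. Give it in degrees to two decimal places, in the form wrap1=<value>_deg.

crossed belt: β = asin((r1+r2)/C) = asin(5/60) = 4.7802°
wrap1 = wrap2 = π + 2β = 189.5604°

wrap1=189.56_deg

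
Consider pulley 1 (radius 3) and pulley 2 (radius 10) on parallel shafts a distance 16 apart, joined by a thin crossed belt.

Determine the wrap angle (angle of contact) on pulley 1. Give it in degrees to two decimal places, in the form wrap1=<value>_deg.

wrap1=288.68_deg

crossed belt: β = asin((r1+r2)/C) = asin(13/16) = 54.3409°
wrap1 = wrap2 = π + 2β = 288.6818°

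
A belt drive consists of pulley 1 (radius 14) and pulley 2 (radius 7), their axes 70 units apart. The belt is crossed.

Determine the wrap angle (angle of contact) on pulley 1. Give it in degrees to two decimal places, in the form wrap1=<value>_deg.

wrap1=214.92_deg

crossed belt: β = asin((r1+r2)/C) = asin(21/70) = 17.4576°
wrap1 = wrap2 = π + 2β = 214.9152°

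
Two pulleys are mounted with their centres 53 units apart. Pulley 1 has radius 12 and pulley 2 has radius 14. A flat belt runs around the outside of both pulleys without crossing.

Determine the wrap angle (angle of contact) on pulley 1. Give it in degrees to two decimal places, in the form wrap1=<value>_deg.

open belt: β = asin((r2−r1)/C) = asin(2/53) = 2.1626°
wrap1 = π − 2β = 175.6748°
wrap2 = π + 2β = 184.3252°

wrap1=175.67_deg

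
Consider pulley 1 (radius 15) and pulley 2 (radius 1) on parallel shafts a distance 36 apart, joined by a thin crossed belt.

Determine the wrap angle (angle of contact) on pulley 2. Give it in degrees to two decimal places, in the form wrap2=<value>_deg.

crossed belt: β = asin((r1+r2)/C) = asin(16/36) = 26.3878°
wrap1 = wrap2 = π + 2β = 232.7756°

wrap2=232.78_deg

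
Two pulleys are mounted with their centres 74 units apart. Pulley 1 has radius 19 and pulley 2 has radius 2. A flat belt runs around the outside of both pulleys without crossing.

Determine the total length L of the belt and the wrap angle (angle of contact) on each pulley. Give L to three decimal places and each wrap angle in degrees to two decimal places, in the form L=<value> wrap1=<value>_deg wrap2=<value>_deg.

L=217.896 wrap1=206.56_deg wrap2=153.44_deg

open belt: β = asin((r2−r1)/C) = asin(-17/74) = -13.2812°
wrap1 = π − 2β = 206.5623°
wrap2 = π + 2β = 153.4377°
tangent length = C·cosβ = 72.0208
L = r1·wrap1 + r2·wrap2 + 2·C·cosβ = 19·3.6052 + 2·2.6780 + 2·72.0208 = 217.8963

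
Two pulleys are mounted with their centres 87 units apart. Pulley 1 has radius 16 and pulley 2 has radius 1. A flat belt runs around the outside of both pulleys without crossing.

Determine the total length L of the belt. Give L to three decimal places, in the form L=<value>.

open belt: β = asin((r2−r1)/C) = asin(-15/87) = -9.9282°
wrap1 = π − 2β = 199.8564°
wrap2 = π + 2β = 160.1436°
tangent length = C·cosβ = 85.6971
L = r1·wrap1 + r2·wrap2 + 2·C·cosβ = 16·3.4882 + 1·2.7950 + 2·85.6971 = 229.9997

L=230.000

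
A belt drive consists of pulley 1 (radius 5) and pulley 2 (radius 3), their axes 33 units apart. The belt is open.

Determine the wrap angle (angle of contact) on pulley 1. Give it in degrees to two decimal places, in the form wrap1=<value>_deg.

open belt: β = asin((r2−r1)/C) = asin(-2/33) = -3.4746°
wrap1 = π − 2β = 186.9492°
wrap2 = π + 2β = 173.0508°

wrap1=186.95_deg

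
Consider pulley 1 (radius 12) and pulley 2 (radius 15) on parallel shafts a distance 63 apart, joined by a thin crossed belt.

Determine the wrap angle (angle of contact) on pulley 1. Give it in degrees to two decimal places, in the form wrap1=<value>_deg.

crossed belt: β = asin((r1+r2)/C) = asin(27/63) = 25.3769°
wrap1 = wrap2 = π + 2β = 230.7539°

wrap1=230.75_deg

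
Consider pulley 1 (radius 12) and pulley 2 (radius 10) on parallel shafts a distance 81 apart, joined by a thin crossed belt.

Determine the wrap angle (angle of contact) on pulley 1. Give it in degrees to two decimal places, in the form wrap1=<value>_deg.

wrap1=211.52_deg

crossed belt: β = asin((r1+r2)/C) = asin(22/81) = 15.7598°
wrap1 = wrap2 = π + 2β = 211.5196°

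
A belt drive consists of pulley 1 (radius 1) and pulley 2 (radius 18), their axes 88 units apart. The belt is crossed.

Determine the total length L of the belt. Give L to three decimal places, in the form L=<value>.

crossed belt: β = asin((r1+r2)/C) = asin(19/88) = 12.4689°
wrap1 = wrap2 = π + 2β = 204.9377°
tangent length = C·cosβ = 85.9244
L = (r1+r2)·wrap + 2·C·cosβ = 19·3.5768 + 2·85.9244 = 239.8087

L=239.809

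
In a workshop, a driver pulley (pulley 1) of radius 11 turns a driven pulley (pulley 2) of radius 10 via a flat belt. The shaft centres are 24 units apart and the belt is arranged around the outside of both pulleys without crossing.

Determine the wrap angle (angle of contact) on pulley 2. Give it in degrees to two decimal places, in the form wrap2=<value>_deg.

open belt: β = asin((r2−r1)/C) = asin(-1/24) = -2.3880°
wrap1 = π − 2β = 184.7760°
wrap2 = π + 2β = 175.2240°

wrap2=175.22_deg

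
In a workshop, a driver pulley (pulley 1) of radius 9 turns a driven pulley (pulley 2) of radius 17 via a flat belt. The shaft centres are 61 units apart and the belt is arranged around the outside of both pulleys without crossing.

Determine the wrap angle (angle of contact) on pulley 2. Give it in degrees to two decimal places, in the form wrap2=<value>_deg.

wrap2=195.07_deg

open belt: β = asin((r2−r1)/C) = asin(8/61) = 7.5359°
wrap1 = π − 2β = 164.9282°
wrap2 = π + 2β = 195.0718°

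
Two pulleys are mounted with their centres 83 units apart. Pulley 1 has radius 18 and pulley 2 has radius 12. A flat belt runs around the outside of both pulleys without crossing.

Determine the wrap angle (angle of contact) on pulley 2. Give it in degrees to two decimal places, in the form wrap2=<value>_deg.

wrap2=171.71_deg

open belt: β = asin((r2−r1)/C) = asin(-6/83) = -4.1455°
wrap1 = π − 2β = 188.2910°
wrap2 = π + 2β = 171.7090°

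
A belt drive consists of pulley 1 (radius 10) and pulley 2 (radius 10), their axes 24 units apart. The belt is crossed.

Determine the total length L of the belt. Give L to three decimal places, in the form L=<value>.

crossed belt: β = asin((r1+r2)/C) = asin(20/24) = 56.4427°
wrap1 = wrap2 = π + 2β = 292.8854°
tangent length = C·cosβ = 13.2665
L = (r1+r2)·wrap + 2·C·cosβ = 20·5.1118 + 2·13.2665 = 128.7693

L=128.769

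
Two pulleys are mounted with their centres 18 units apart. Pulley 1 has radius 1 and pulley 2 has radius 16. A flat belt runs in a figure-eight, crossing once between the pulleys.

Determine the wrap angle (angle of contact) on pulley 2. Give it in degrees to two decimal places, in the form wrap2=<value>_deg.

wrap2=321.62_deg

crossed belt: β = asin((r1+r2)/C) = asin(17/18) = 70.8119°
wrap1 = wrap2 = π + 2β = 321.6237°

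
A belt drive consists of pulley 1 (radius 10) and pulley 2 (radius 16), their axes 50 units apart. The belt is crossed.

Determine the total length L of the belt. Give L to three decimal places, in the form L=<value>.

L=195.534

crossed belt: β = asin((r1+r2)/C) = asin(26/50) = 31.3323°
wrap1 = wrap2 = π + 2β = 242.6645°
tangent length = C·cosβ = 42.7083
L = (r1+r2)·wrap + 2·C·cosβ = 26·4.2353 + 2·42.7083 = 195.5343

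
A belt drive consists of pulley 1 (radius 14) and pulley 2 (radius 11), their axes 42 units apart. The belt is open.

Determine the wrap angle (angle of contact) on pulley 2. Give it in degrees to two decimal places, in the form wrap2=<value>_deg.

open belt: β = asin((r2−r1)/C) = asin(-3/42) = -4.0960°
wrap1 = π − 2β = 188.1921°
wrap2 = π + 2β = 171.8079°

wrap2=171.81_deg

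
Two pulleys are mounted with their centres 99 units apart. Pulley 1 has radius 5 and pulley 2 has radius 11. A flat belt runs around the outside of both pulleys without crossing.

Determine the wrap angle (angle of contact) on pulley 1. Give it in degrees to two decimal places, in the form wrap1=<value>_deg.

wrap1=173.05_deg

open belt: β = asin((r2−r1)/C) = asin(6/99) = 3.4746°
wrap1 = π − 2β = 173.0508°
wrap2 = π + 2β = 186.9492°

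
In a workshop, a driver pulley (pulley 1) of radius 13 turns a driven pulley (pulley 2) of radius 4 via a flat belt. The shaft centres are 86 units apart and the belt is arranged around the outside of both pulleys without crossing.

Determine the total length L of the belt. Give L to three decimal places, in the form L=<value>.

L=226.350

open belt: β = asin((r2−r1)/C) = asin(-9/86) = -6.0071°
wrap1 = π − 2β = 192.0141°
wrap2 = π + 2β = 167.9859°
tangent length = C·cosβ = 85.5278
L = r1·wrap1 + r2·wrap2 + 2·C·cosβ = 13·3.3513 + 4·2.9319 + 2·85.5278 = 226.3498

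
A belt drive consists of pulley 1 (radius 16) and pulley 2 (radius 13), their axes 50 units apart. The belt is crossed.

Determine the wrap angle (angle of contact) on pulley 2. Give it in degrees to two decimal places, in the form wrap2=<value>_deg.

crossed belt: β = asin((r1+r2)/C) = asin(29/50) = 35.4505°
wrap1 = wrap2 = π + 2β = 250.9011°

wrap2=250.90_deg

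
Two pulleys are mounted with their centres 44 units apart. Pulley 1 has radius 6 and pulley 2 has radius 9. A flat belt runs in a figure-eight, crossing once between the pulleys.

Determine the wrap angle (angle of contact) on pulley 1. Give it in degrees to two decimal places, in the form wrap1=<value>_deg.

wrap1=219.86_deg

crossed belt: β = asin((r1+r2)/C) = asin(15/44) = 19.9323°
wrap1 = wrap2 = π + 2β = 219.8645°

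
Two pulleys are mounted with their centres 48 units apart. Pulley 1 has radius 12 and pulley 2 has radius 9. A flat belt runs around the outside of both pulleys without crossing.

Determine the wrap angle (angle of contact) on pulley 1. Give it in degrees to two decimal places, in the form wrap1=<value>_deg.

open belt: β = asin((r2−r1)/C) = asin(-3/48) = -3.5833°
wrap1 = π − 2β = 187.1666°
wrap2 = π + 2β = 172.8334°

wrap1=187.17_deg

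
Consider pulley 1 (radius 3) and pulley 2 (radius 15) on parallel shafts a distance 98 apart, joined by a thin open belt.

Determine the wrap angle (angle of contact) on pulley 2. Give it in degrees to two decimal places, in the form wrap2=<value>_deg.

open belt: β = asin((r2−r1)/C) = asin(12/98) = 7.0335°
wrap1 = π − 2β = 165.9331°
wrap2 = π + 2β = 194.0669°

wrap2=194.07_deg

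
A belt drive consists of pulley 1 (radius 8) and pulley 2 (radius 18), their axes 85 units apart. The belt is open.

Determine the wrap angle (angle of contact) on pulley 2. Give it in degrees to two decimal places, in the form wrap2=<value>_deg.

wrap2=193.51_deg

open belt: β = asin((r2−r1)/C) = asin(10/85) = 6.7563°
wrap1 = π − 2β = 166.4873°
wrap2 = π + 2β = 193.5127°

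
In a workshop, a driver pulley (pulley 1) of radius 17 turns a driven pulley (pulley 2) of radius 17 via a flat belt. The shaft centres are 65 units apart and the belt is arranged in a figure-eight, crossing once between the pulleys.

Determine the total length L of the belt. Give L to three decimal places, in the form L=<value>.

crossed belt: β = asin((r1+r2)/C) = asin(34/65) = 31.5389°
wrap1 = wrap2 = π + 2β = 243.0777°
tangent length = C·cosβ = 55.3986
L = (r1+r2)·wrap + 2·C·cosβ = 34·4.2425 + 2·55.3986 = 255.0423

L=255.042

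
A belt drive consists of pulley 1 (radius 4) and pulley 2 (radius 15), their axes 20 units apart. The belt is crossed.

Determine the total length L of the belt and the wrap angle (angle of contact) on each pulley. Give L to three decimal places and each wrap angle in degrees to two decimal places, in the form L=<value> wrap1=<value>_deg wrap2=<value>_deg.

crossed belt: β = asin((r1+r2)/C) = asin(19/20) = 71.8051°
wrap1 = wrap2 = π + 2β = 323.6103°
tangent length = C·cosβ = 6.2450
L = (r1+r2)·wrap + 2·C·cosβ = 19·5.6481 + 2·6.2450 = 119.8032

L=119.803 wrap1=323.61_deg wrap2=323.61_deg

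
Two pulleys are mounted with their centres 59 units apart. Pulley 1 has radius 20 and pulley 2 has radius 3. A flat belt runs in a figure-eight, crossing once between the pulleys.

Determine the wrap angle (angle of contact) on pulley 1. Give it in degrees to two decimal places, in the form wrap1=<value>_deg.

wrap1=225.89_deg

crossed belt: β = asin((r1+r2)/C) = asin(23/59) = 22.9440°
wrap1 = wrap2 = π + 2β = 225.8879°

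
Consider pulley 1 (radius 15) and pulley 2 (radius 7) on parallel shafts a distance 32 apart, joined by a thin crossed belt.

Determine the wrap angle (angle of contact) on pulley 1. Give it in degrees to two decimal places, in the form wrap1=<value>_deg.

crossed belt: β = asin((r1+r2)/C) = asin(22/32) = 43.4325°
wrap1 = wrap2 = π + 2β = 266.8651°

wrap1=266.87_deg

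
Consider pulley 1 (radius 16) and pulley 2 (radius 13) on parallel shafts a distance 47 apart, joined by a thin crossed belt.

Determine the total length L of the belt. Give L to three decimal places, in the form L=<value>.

crossed belt: β = asin((r1+r2)/C) = asin(29/47) = 38.0989°
wrap1 = wrap2 = π + 2β = 256.1979°
tangent length = C·cosβ = 36.9865
L = (r1+r2)·wrap + 2·C·cosβ = 29·4.4715 + 2·36.9865 = 203.6464

L=203.646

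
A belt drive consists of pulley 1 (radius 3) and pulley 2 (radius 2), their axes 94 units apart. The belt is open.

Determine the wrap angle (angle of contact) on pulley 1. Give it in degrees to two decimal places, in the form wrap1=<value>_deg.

open belt: β = asin((r2−r1)/C) = asin(-1/94) = -0.6095°
wrap1 = π − 2β = 181.2191°
wrap2 = π + 2β = 178.7809°

wrap1=181.22_deg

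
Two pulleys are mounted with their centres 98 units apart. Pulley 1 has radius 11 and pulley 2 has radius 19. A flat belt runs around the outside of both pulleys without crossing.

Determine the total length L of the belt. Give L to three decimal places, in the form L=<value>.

open belt: β = asin((r2−r1)/C) = asin(8/98) = 4.6824°
wrap1 = π − 2β = 170.6352°
wrap2 = π + 2β = 189.3648°
tangent length = C·cosβ = 97.6729
L = r1·wrap1 + r2·wrap2 + 2·C·cosβ = 11·2.9781 + 19·3.3050 + 2·97.6729 = 290.9012

L=290.901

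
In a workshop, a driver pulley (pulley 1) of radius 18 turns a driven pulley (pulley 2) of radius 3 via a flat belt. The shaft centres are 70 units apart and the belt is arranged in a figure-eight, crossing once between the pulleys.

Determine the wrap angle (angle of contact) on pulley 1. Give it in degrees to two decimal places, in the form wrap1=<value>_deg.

crossed belt: β = asin((r1+r2)/C) = asin(21/70) = 17.4576°
wrap1 = wrap2 = π + 2β = 214.9152°

wrap1=214.92_deg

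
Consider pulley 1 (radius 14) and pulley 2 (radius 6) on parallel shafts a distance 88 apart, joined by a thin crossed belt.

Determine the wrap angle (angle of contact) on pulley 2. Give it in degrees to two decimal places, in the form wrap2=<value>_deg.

crossed belt: β = asin((r1+r2)/C) = asin(20/88) = 13.1366°
wrap1 = wrap2 = π + 2β = 206.2731°

wrap2=206.27_deg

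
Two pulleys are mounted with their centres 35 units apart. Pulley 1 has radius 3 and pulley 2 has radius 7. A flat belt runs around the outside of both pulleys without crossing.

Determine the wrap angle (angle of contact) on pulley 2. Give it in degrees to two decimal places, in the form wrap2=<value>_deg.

open belt: β = asin((r2−r1)/C) = asin(4/35) = 6.5624°
wrap1 = π − 2β = 166.8751°
wrap2 = π + 2β = 193.1249°

wrap2=193.12_deg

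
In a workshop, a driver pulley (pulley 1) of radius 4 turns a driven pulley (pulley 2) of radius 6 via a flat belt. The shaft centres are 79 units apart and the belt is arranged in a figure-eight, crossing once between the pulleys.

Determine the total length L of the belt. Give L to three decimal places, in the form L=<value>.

crossed belt: β = asin((r1+r2)/C) = asin(10/79) = 7.2721°
wrap1 = wrap2 = π + 2β = 194.5443°
tangent length = C·cosβ = 78.3645
L = (r1+r2)·wrap + 2·C·cosβ = 10·3.3954 + 2·78.3645 = 190.6834

L=190.683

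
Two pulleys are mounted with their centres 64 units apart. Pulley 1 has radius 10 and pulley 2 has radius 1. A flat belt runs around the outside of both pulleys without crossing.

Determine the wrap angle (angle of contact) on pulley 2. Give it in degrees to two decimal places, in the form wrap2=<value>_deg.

open belt: β = asin((r2−r1)/C) = asin(-9/64) = -8.0840°
wrap1 = π − 2β = 196.1680°
wrap2 = π + 2β = 163.8320°

wrap2=163.83_deg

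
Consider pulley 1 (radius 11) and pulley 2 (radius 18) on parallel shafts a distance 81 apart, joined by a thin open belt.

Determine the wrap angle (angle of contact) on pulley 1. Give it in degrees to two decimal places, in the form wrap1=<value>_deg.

wrap1=170.08_deg

open belt: β = asin((r2−r1)/C) = asin(7/81) = 4.9577°
wrap1 = π − 2β = 170.0847°
wrap2 = π + 2β = 189.9153°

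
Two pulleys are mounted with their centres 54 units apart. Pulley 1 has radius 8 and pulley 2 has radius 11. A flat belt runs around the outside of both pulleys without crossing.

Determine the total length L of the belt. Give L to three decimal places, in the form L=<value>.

L=167.857

open belt: β = asin((r2−r1)/C) = asin(3/54) = 3.1847°
wrap1 = π − 2β = 173.6305°
wrap2 = π + 2β = 186.3695°
tangent length = C·cosβ = 53.9166
L = r1·wrap1 + r2·wrap2 + 2·C·cosβ = 8·3.0304 + 11·3.2528 + 2·53.9166 = 167.8570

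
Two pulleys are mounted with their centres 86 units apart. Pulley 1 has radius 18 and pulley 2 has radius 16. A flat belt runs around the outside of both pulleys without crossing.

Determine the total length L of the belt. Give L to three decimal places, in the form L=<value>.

L=278.861

open belt: β = asin((r2−r1)/C) = asin(-2/86) = -1.3326°
wrap1 = π − 2β = 182.6652°
wrap2 = π + 2β = 177.3348°
tangent length = C·cosβ = 85.9767
L = r1·wrap1 + r2·wrap2 + 2·C·cosβ = 18·3.1881 + 16·3.0951 + 2·85.9767 = 278.8607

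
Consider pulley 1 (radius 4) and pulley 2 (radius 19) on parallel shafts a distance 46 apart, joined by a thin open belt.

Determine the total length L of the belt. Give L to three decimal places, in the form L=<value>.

L=169.193

open belt: β = asin((r2−r1)/C) = asin(15/46) = 19.0314°
wrap1 = π − 2β = 141.9371°
wrap2 = π + 2β = 218.0629°
tangent length = C·cosβ = 43.4856
L = r1·wrap1 + r2·wrap2 + 2·C·cosβ = 4·2.4773 + 19·3.8059 + 2·43.4856 = 169.1927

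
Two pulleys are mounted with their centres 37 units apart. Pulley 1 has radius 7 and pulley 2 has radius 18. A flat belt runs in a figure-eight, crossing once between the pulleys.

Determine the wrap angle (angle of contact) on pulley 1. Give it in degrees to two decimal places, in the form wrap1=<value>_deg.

crossed belt: β = asin((r1+r2)/C) = asin(25/37) = 42.5066°
wrap1 = wrap2 = π + 2β = 265.0133°

wrap1=265.01_deg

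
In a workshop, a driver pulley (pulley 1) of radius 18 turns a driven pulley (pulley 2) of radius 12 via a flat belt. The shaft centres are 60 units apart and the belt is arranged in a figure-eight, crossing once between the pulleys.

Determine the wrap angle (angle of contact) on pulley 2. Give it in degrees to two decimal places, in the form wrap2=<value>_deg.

wrap2=240.00_deg

crossed belt: β = asin((r1+r2)/C) = asin(30/60) = 30.0000°
wrap1 = wrap2 = π + 2β = 240.0000°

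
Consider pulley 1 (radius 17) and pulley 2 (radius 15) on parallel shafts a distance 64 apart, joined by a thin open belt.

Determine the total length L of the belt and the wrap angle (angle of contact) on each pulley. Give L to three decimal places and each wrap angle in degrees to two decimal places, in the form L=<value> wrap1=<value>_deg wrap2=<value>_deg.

open belt: β = asin((r2−r1)/C) = asin(-2/64) = -1.7908°
wrap1 = π − 2β = 183.5816°
wrap2 = π + 2β = 176.4184°
tangent length = C·cosβ = 63.9687
L = r1·wrap1 + r2·wrap2 + 2·C·cosβ = 17·3.2041 + 15·3.0791 + 2·63.9687 = 228.5935

L=228.593 wrap1=183.58_deg wrap2=176.42_deg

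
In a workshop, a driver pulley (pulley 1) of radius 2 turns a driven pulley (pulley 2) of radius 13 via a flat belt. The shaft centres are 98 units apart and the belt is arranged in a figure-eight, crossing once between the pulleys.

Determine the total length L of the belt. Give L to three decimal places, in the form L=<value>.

L=245.424

crossed belt: β = asin((r1+r2)/C) = asin(15/98) = 8.8044°
wrap1 = wrap2 = π + 2β = 197.6087°
tangent length = C·cosβ = 96.8452
L = (r1+r2)·wrap + 2·C·cosβ = 15·3.4489 + 2·96.8452 = 245.4243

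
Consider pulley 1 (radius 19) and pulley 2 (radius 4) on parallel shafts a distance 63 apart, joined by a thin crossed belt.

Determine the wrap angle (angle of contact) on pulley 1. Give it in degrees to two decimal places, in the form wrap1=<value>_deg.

crossed belt: β = asin((r1+r2)/C) = asin(23/63) = 21.4125°
wrap1 = wrap2 = π + 2β = 222.8249°

wrap1=222.82_deg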